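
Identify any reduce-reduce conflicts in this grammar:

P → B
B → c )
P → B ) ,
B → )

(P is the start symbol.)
A reduce-reduce conflict occurs when an LR(0) state has two complete items [A → α .] and [B → β .] — both call for a reduction, and with no lookahead the parser cannot choose between them.

Augment with P' → P and build the canonical LR(0) collection (I0 = CLOSURE({[P' → . P]}), then GOTO on every symbol after a dot until no new states appear). It has 8 states:
  I0: { [B → . )], [B → . c )], [P → . B ) ,], [P → . B], [P' → . P] }  — shift
  I1: { [B → ) .] }  — reduce
  I2: { [P → B . ) ,], [P → B .] }  — shift, reduce
  I3: { [P' → P .] }  — accept
  I4: { [B → c . )] }  — shift
  I5: { [B → c ) .] }  — reduce
  I6: { [P → B ) . ,] }  — shift
  I7: { [P → B ) , .] }  — reduce

No state contains more than one complete item.

Answer: No reduce-reduce conflicts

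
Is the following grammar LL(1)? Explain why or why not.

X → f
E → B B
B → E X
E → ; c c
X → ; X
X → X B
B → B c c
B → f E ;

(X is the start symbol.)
Relevant sets:
  FIRST(X) = { ';', 'f' }
  FIRST(B) = { ';', 'f' }
  FIRST(E) = { ';', 'f' }

For X:
  PREDICT(X → f) = { 'f' }
  PREDICT(X → ';' X) = { ';' }
  PREDICT(X → X B) = { ';', 'f' }
For E:
  PREDICT(E → B B) = { ';', 'f' }
  PREDICT(E → ';' c c) = { ';' }
For B:
  PREDICT(B → E X) = { ';', 'f' }
  PREDICT(B → B c c) = { ';', 'f' }
  PREDICT(B → f E ';') = { 'f' }

Conflict found: Predict set conflict for X: { 'f' }
The grammar is NOT LL(1).

Answer: No. Predict set conflict for X: { 'f' }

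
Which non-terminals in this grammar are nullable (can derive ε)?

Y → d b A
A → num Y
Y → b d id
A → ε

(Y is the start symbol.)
{ 'A' }

A non-terminal is nullable if it can derive ε (the empty string): either it has an ε-production, or it has a production whose right-hand side consists entirely of nullable non-terminals.

ε-productions: A → ε
So A is immediately nullable.
No further non-terminal can be added: every production for the remaining non-terminals contains a terminal or a non-nullable non-terminal.
Nullable = { 'A' }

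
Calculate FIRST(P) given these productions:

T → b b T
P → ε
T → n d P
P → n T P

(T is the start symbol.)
To compute FIRST(P), examine every production with P on the left-hand side, reading each right-hand side left to right until a non-nullable symbol is reached.

From P → ε:
  - ε-production, so ε ∈ FIRST(P)
From P → n T P:
  - n is a terminal: add 'n' and stop

Collecting: FIRST(P) = { 'n', ε }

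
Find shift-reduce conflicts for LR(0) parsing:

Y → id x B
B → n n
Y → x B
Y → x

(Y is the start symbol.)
A shift-reduce conflict occurs when an LR(0) state has both:
  - a complete (reduce) item [A → α .] (dot at the end), and
  - a shift item [B → β . c γ] (dot before a terminal).

Augment with Y' → Y and build the canonical LR(0) collection (I0 = CLOSURE({[Y' → . Y]}), then GOTO on every symbol after a dot until no new states appear). It has 9 states:
  I0: { [Y → . id x B], [Y → . x B], [Y → . x], [Y' → . Y] }  — shift
  I1: { [Y' → Y .] }  — accept
  I2: { [Y → id . x B] }  — shift
  I3: { [B → . n n], [Y → x . B], [Y → x .] }  — shift, reduce
  I4: { [Y → x B .] }  — reduce
  I5: { [B → n . n] }  — shift
  I6: { [B → n n .] }  — reduce
  I7: { [B → . n n], [Y → id x . B] }  — shift
  I8: { [Y → id x B .] }  — reduce

I3 contains reduce item [Y → x .] and shift item [B → . n n] — shift-reduce conflict.

Answer: Yes — I3: [Y → x .] vs [B → . n n]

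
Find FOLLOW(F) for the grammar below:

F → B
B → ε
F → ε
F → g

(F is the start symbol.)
F is the start symbol, so $ ∈ FOLLOW(F).
F does not occur on any right-hand side.

Taking the union: FOLLOW(F) = { $ }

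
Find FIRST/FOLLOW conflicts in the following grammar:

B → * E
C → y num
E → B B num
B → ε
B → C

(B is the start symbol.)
Yes. B → '*' E with FOLLOW(B) on { '*' }; B → C with FOLLOW(B) on { 'y' }

Nullable non-terminals: B.
FIRST sets used below: FIRST(C) = { 'y' }

B: nullable alternative(s) B → ε; FOLLOW(B) = { $, '*', 'num', 'y' }
  B → * E: FIRST \ {ε} = { '*' } — overlaps FOLLOW(B) on { '*' }: CONFLICT
  B → ε: FIRST \ {ε} = { } — this is the only nullable alternative, skip
  B → C: FIRST \ {ε} = { 'y' } — overlaps FOLLOW(B) on { 'y' }: CONFLICT

C, E have no nullable alternative, so no FIRST/FOLLOW check is needed there.

So the grammar has 2 FIRST/FOLLOW conflicts (marked CONFLICT above).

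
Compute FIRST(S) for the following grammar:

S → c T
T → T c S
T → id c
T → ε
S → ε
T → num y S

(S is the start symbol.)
{ 'c', ε }

To compute FIRST(S), examine every production with S on the left-hand side, reading each right-hand side left to right until a non-nullable symbol is reached.

From S → c T:
  - c is a terminal: add 'c' and stop
From S → ε:
  - ε-production, so ε ∈ FIRST(S)

Collecting: FIRST(S) = { 'c', ε }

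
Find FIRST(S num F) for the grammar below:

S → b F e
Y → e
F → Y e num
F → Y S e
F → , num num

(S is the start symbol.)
{ 'b' }

FIRST sets of the non-terminals involved (from the grammar, by fixed-point iteration):
  FIRST(S) = { 'b' }

To compute FIRST(S num F), process the symbols left to right:
Symbol S is a non-terminal. Add FIRST(S) \ {ε} = { 'b' }
S is not nullable (ε ∉ FIRST(S)), so stop here.
FIRST(S num F) = { 'b' }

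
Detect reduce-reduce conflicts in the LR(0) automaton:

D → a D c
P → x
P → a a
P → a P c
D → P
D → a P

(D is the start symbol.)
Augment with D' → D and build the canonical LR(0) collection (I0 = CLOSURE({[D' → . D]}), then GOTO on every symbol after a dot until no new states appear). It has 10 states:
  I0: { [D → . P], [D → . a D c], [D → . a P], [D' → . D], [P → . a P c], [P → . a a], [P → . x] }  — shift
  I1: { [D' → D .] }  — accept
  I2: { [D → P .] }  — reduce
  I3: { [D → . P], [D → . a D c], [D → . a P], [D → a . D c], [D → a . P], [P → . a P c], [P → . a a], [P → . x], [P → a . P c], [P → a . a] }  — shift
  I4: { [P → x .] }  — reduce
  I5: { [D → a D . c] }  — shift
  I6: { [D → P .], [D → a P .], [P → a P . c] }  — shift, 2 reduces
  I7: { [D → . P], [D → . a D c], [D → . a P], [D → a . D c], [D → a . P], [P → . a P c], [P → . a a], [P → . x], [P → a . P c], [P → a . a], [P → a a .] }  — shift, reduce
  I8: { [P → a P c .] }  — reduce
  I9: { [D → a D c .] }  — reduce

I6 contains complete items [D → P .], [D → a P .] — reduce-reduce conflict.

Answer: Yes — I6: [D → P .] vs [D → a P .]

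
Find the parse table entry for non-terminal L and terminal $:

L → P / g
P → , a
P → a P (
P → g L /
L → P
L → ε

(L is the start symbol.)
To find M[L, $], we find productions for L where $ is in the predict set (PREDICT(N → α) = (FIRST(α) \ {ε}) ∪ (FOLLOW(N) if α ⇒* ε)).

Relevant sets:
  FIRST(P) = { ',', 'a', 'g' }
  FOLLOW(L) = { $, '/' }

L → P / g: PREDICT = { ',', 'a', 'g' }
L → P: PREDICT = { ',', 'a', 'g' }
L → ε: PREDICT = { $, '/' }
  $ is in predict set, so this production goes in M[L, $]

M[L, $] = L → ε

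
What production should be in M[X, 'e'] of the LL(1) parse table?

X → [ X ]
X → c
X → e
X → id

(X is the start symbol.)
To find M[X, 'e'], we find productions for X where 'e' is in the predict set (PREDICT(N → α) = (FIRST(α) \ {ε}) ∪ (FOLLOW(N) if α ⇒* ε)).

X → [ X ]: PREDICT = { '[' }
X → c: PREDICT = { 'c' }
X → e: PREDICT = { 'e' }
  'e' is in predict set, so this production goes in M[X, 'e']
X → id: PREDICT = { 'id' }

M[X, 'e'] = X → e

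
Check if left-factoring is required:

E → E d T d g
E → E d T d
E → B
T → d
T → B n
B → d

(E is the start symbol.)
Yes, E has productions with common prefix 'E d T d'

Left-factoring is needed when two productions for the same non-terminal
share a common prefix on the right-hand side.

Productions for E:
  E → E d T d g
  E → E d T d
  E → B
Productions for T:
  T → d
  T → B n

Found common prefix 'E d T d' in productions for E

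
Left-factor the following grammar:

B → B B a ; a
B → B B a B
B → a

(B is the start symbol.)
B → B B a B'
B' → ; a
B' → B
B → a

Left-factoring transforms A → αβ₁ | αβ₂ into A → αA' and A' → β₁ | β₂
(α is the longest common prefix among the alternatives). Repeat until
no nonterminal has two alternatives with a common prefix.

Round 1: B has alternatives sharing prefix 'B B a'. Introduce B': B → B B a B'
  Add: B' → ; a
  Add: B' → B

No remaining common prefixes — done.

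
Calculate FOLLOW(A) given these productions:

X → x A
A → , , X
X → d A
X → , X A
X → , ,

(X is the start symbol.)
In X → x A: A is at the end, add FOLLOW(X)
In X → d A: A is at the end, add FOLLOW(X)
In X → , X A: A is at the end, add FOLLOW(X)

The FOLLOW sets referred to above (computed the same way, to a fixed point):
  FOLLOW(X) = { $, ',' }

Taking the union: FOLLOW(A) = { $, ',' }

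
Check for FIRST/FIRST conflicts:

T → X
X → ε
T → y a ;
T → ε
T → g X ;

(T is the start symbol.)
A FIRST/FIRST conflict occurs when two productions N → α and N → β for the same non-terminal have FIRST(α) ∩ FIRST(β) ≠ ∅ (with ε ∈ FIRST of a nullable right-hand side, so two nullable alternatives also conflict).

FIRST sets of the non-terminals at (or reachable through a nullable prefix from) the front of some alternative:
  FIRST(X) = { ε }

Productions for T:
  T → X: FIRST = { ε }
  T → y a ;: FIRST = { 'y' }
  T → ε: FIRST = { ε }
  T → g X ;: FIRST = { 'g' }
X has only one production, so no FIRST/FIRST conflict is possible there.

Conflict for T: T → X and T → ε
  Overlap: { ε }

Answer: Yes. T → X / T → ε on { ε }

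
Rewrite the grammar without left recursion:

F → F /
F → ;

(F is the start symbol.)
F → ; F'
F' → / F'
F' → ε

F is directly left-recursive. The standard transformation for
  A → A α₁ | ... | A α_m | β₁ | ... | β_n
is
  A  → β₁ A' | ... | β_n A'
  A' → α₁ A' | ... | α_m A' | ε

F → ; becomes F → ; F'
F → F / becomes F' → / F'
Add F' → ε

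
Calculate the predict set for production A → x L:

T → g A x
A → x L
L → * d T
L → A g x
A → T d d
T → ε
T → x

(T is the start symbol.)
{ 'x' }

PREDICT(A → x L) = (FIRST(RHS) \ {ε}) ∪ (FOLLOW(A) if ε ∈ FIRST(RHS), i.e. RHS ⇒* ε)
FIRST(x L) = { 'x' }
ε ∉ FIRST(x L), so FOLLOW(A) is not added.
PREDICT(A → x L) = { 'x' }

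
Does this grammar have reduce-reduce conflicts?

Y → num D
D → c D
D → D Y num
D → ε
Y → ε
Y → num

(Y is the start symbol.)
Yes — I2: [D → .] vs [Y → num .]; I3: [Y → .] vs [Y → num D .]; I5: [D → c D .] vs [Y → .]

A reduce-reduce conflict occurs when an LR(0) state has two complete items [A → α .] and [B → β .] — both call for a reduction, and with no lookahead the parser cannot choose between them.

Augment with Y' → Y and build the canonical LR(0) collection (I0 = CLOSURE({[Y' → . Y]}), then GOTO on every symbol after a dot until no new states appear). It has 8 states:
  I0: { [Y → . num D], [Y → . num], [Y → .], [Y' → . Y] }  — shift, reduce
  I1: { [Y' → Y .] }  — accept
  I2: { [D → . D Y num], [D → . c D], [D → .], [Y → num . D], [Y → num .] }  — shift, 2 reduces
  I3: { [D → D . Y num], [Y → . num D], [Y → . num], [Y → .], [Y → num D .] }  — shift, 2 reduces
  I4: { [D → . D Y num], [D → . c D], [D → .], [D → c . D] }  — shift, reduce
  I5: { [D → D . Y num], [D → c D .], [Y → . num D], [Y → . num], [Y → .] }  — shift, 2 reduces
  I6: { [D → D Y . num] }  — shift
  I7: { [D → D Y num .] }  — reduce

I2 contains complete items [D → .], [Y → num .] — reduce-reduce conflict.
I3 contains complete items [Y → .], [Y → num D .] — reduce-reduce conflict.
I5 contains complete items [D → c D .], [Y → .] — reduce-reduce conflict.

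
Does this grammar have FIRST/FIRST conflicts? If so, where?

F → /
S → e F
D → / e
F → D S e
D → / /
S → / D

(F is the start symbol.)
Yes. F → '/' / F → D S e on { '/' }; D → '/' e / D → '/' '/' on { '/' }

FIRST sets of the non-terminals at (or reachable through a nullable prefix from) the front of some alternative:
  FIRST(D) = { '/' }

Productions for F:
  F → /: FIRST = { '/' }
  F → D S e: FIRST = { '/' }
Productions for S:
  S → e F: FIRST = { 'e' }
  S → / D: FIRST = { '/' }
Productions for D:
  D → / e: FIRST = { '/' }
  D → / /: FIRST = { '/' }

Conflict for F: F → / and F → D S e
  Overlap: { '/' }
Conflict for D: D → / e and D → / /
  Overlap: { '/' }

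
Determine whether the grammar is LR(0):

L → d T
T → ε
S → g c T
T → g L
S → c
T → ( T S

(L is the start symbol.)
No. Shift-reduce conflict between [T → .] and [T → . ( T S]

A grammar is LR(0) if no state in the canonical LR(0) collection has:
  - both a shift item (dot before a terminal) and a complete item (shift-reduce conflict), or
  - two or more complete items (reduce-reduce conflict; the accept item [L' → L .] counts as a complete item here).

Augment with L' → L and build the canonical LR(0) collection (I0 = CLOSURE({[L' → . L]}), then GOTO on every symbol after a dot until no new states appear). It has 13 states:
  I0: { [L → . d T], [L' → . L] }  — shift
  I1: { [L' → L .] }  — accept
  I2: { [L → d . T], [T → . ( T S], [T → . g L], [T → .] }  — shift, reduce
  I3: { [T → ( . T S], [T → . ( T S], [T → . g L], [T → .] }  — shift, reduce
  I4: { [L → d T .] }  — reduce
  I5: { [L → . d T], [T → g . L] }  — shift
  I6: { [T → g L .] }  — reduce
  I7: { [S → . c], [S → . g c T], [T → ( T . S] }  — shift
  I8: { [T → ( T S .] }  — reduce
  I9: { [S → c .] }  — reduce
  I10: { [S → g . c T] }  — shift
  I11: { [S → g c . T], [T → . ( T S], [T → . g L], [T → .] }  — shift, reduce
  I12: { [S → g c T .] }  — reduce

Conflict in state I2:
  Shift-reduce conflict between [T → .] and [T → . ( T S]
So the grammar is NOT LR(0).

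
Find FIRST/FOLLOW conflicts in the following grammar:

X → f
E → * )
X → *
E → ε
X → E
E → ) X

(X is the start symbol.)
No FIRST/FOLLOW conflicts.

Nullable non-terminals: E, X.
FIRST sets used below: FIRST(E) = { ')', '*', ε }

E: nullable alternative(s) E → ε; FOLLOW(E) = { $ }
  E → * ): FIRST \ {ε} = { '*' } — disjoint from FOLLOW(E)
  E → ε: FIRST \ {ε} = { } — this is the only nullable alternative, skip
  E → ) X: FIRST \ {ε} = { ')' } — disjoint from FOLLOW(E)

X: nullable alternative(s) X → E; FOLLOW(X) = { $ }
  X → f: FIRST \ {ε} = { 'f' } — disjoint from FOLLOW(X)
  X → *: FIRST \ {ε} = { '*' } — disjoint from FOLLOW(X)
  X → E: FIRST \ {ε} = { ')', '*' } — this is the only nullable alternative, skip

No FIRST/FOLLOW conflicts found.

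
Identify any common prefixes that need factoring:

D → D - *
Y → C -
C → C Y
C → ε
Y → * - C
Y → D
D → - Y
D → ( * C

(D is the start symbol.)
Left-factoring is needed when two productions for the same non-terminal
share a common prefix on the right-hand side.

Productions for D:
  D → D - *
  D → - Y
  D → ( * C
Productions for Y:
  Y → C -
  Y → * - C
  Y → D
Productions for C:
  C → C Y
  C → ε

No common prefixes found.

Answer: No, left-factoring is not needed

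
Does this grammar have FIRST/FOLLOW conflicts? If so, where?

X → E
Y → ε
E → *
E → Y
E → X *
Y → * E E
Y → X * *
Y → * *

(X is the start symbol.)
Nullable non-terminals: E, X, Y.
FIRST sets used below: FIRST(Y) = { '*', ε }, FIRST(X) = { '*', ε }

E: nullable alternative(s) E → Y; FOLLOW(E) = { $, '*' }
  E → *: FIRST \ {ε} = { '*' } — overlaps FOLLOW(E) on { '*' }: CONFLICT
  E → Y: FIRST \ {ε} = { '*' } — this is the only nullable alternative, skip
  E → X *: FIRST \ {ε} = { '*' } — overlaps FOLLOW(E) on { '*' }: CONFLICT
X has a nullable alternative but only one production, so nothing to check.

Y: nullable alternative(s) Y → ε; FOLLOW(Y) = { $, '*' }
  Y → ε: FIRST \ {ε} = { } — this is the only nullable alternative, skip
  Y → * E E: FIRST \ {ε} = { '*' } — overlaps FOLLOW(Y) on { '*' }: CONFLICT
  Y → X * *: FIRST \ {ε} = { '*' } — overlaps FOLLOW(Y) on { '*' }: CONFLICT
  Y → * *: FIRST \ {ε} = { '*' } — overlaps FOLLOW(Y) on { '*' }: CONFLICT

So the grammar has 5 FIRST/FOLLOW conflicts (marked CONFLICT above).

Answer: Yes. Y → '*' E E with FOLLOW(Y) on { '*' }; Y → X '*' '*' with FOLLOW(Y) on { '*' }; Y → '*' '*' with FOLLOW(Y) on { '*' }; E → '*' with FOLLOW(E) on { '*' }; E → X '*' with FOLLOW(E) on { '*' }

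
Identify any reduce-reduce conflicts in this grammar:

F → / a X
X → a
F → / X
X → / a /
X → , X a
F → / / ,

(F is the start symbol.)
No reduce-reduce conflicts

Augment with F' → F and build the canonical LR(0) collection (I0 = CLOSURE({[F' → . F]}), then GOTO on every symbol after a dot until no new states appear). It has 15 states:
  I0: { [F → . / / ,], [F → . / X], [F → . / a X], [F' → . F] }  — shift
  I1: { [F → / . / ,], [F → / . X], [F → / . a X], [X → . , X a], [X → . / a /], [X → . a] }  — shift
  I2: { [F' → F .] }  — accept
  I3: { [X → , . X a], [X → . , X a], [X → . / a /], [X → . a] }  — shift
  I4: { [F → / / . ,], [X → / . a /] }  — shift
  I5: { [F → / X .] }  — reduce
  I6: { [F → / a . X], [X → . , X a], [X → . / a /], [X → . a], [X → a .] }  — shift, reduce
  I7: { [X → / . a /] }  — shift
  I8: { [F → / a X .] }  — reduce
  I9: { [X → a .] }  — reduce
  I10: { [X → / a . /] }  — shift
  I11: { [X → / a / .] }  — reduce
  I12: { [F → / / , .] }  — reduce
  I13: { [X → , X . a] }  — shift
  I14: { [X → , X a .] }  — reduce

No state contains more than one complete item.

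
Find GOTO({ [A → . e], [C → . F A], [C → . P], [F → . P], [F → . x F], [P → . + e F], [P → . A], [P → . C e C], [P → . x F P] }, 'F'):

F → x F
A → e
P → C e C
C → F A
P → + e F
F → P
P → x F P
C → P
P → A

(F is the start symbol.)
{ [A → . e], [C → F . A] }

GOTO(I, 'F') = CLOSURE({ [A → αX.β] : [A → α.Xβ] ∈ I, X = 'F' })

Items with dot before 'F', with the dot advanced:
  [C → . F A] → [C → F . A]
Closure of the advanced items:
  [C → F . A] has the dot before A: add [A → . e]

GOTO = { [A → . e], [C → F . A] }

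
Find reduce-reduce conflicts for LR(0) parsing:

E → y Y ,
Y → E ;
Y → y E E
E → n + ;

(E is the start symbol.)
No reduce-reduce conflicts

Augment with E' → E and build the canonical LR(0) collection (I0 = CLOSURE({[E' → . E]}), then GOTO on every symbol after a dot until no new states appear). It has 13 states:
  I0: { [E → . n + ;], [E → . y Y ,], [E' → . E] }  — shift
  I1: { [E' → E .] }  — accept
  I2: { [E → n . + ;] }  — shift
  I3: { [E → . n + ;], [E → . y Y ,], [E → y . Y ,], [Y → . E ;], [Y → . y E E] }  — shift
  I4: { [Y → E . ;] }  — shift
  I5: { [E → y Y . ,] }  — shift
  I6: { [E → . n + ;], [E → . y Y ,], [E → y . Y ,], [Y → . E ;], [Y → . y E E], [Y → y . E E] }  — shift
  I7: { [E → . n + ;], [E → . y Y ,], [Y → E . ;], [Y → y E . E] }  — shift
  I8: { [Y → E ; .] }  — reduce
  I9: { [Y → y E E .] }  — reduce
  I10: { [E → y Y , .] }  — reduce
  I11: { [E → n + . ;] }  — shift
  I12: { [E → n + ; .] }  — reduce

No state contains more than one complete item.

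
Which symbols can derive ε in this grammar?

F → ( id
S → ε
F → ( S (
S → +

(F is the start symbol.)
A non-terminal is nullable if it can derive ε (the empty string): either it has an ε-production, or it has a production whose right-hand side consists entirely of nullable non-terminals.

ε-productions: S → ε
So S is immediately nullable.
No further non-terminal can be added: every production for the remaining non-terminals contains a terminal or a non-nullable non-terminal.
Nullable = { 'S' }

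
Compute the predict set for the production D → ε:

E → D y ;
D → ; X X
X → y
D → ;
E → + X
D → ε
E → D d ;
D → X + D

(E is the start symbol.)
PREDICT(D → ε) = (FIRST(RHS) \ {ε}) ∪ (FOLLOW(D) if ε ∈ FIRST(RHS), i.e. RHS ⇒* ε)
The right-hand side is ε (FIRST(ε) = { ε }), so the predict set is FOLLOW(D) = { 'd', 'y' }
PREDICT(D → ε) = { 'd', 'y' }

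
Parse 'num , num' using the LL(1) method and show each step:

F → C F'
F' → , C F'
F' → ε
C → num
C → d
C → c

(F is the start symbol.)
LL(1) parsing maintains a stack (initially the start symbol over $) and the input. At each step: if the stack top is a terminal, match it against the current input token; if it is a non-terminal N, replace it with the RHS of M[N, lookahead] (the unique production whose predict set contains the lookahead).

Stack is shown with the top on the left.

Stack     Input        Action
-----------------------------
F $       num , num $  output F → C F'
C F' $    num , num $  output C → num
num F' $  num , num $  match 'num'
F' $      , num $      output F' → , C F'
, C F' $  , num $      match ','
C F' $    num $        output C → num
num F' $  num $        match 'num'
F' $      $            output F' → ε
$         $            accept

The string is accepted.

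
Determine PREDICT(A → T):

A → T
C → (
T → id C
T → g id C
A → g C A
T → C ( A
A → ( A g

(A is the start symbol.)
PREDICT(A → T) = (FIRST(RHS) \ {ε}) ∪ (FOLLOW(A) if ε ∈ FIRST(RHS), i.e. RHS ⇒* ε)
FIRST(T) = { '(', 'g', 'id' }
FIRST(T) = { '(', 'g', 'id' }
ε ∉ FIRST(T), so FOLLOW(A) is not added.
PREDICT(A → T) = { '(', 'g', 'id' }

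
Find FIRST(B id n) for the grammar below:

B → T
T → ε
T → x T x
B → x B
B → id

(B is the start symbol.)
FIRST sets of the non-terminals involved (from the grammar, by fixed-point iteration):
  FIRST(B) = { 'id', 'x', ε }

To compute FIRST(B id n), process the symbols left to right:
Symbol B is a non-terminal. Add FIRST(B) \ {ε} = { 'id', 'x' }
B is nullable (ε ∈ FIRST(B)), continue to the next symbol.
Symbol id is a terminal. Add 'id' and stop.
FIRST(B id n) = { 'id', 'x' }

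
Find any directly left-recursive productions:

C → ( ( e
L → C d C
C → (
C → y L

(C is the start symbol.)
No direct left recursion

Direct left recursion occurs when N → N α for some non-terminal N (the right-hand side begins with the left-hand side itself).

C → ( ( e: starts with '('
L → C d C: starts with C
C → (: starts with '('
C → y L: starts with y

No direct left recursion found.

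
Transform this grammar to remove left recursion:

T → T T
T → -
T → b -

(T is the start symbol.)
T → - T'
T → b - T'
T' → T T'
T' → ε

T is directly left-recursive. The standard transformation for
  A → A α₁ | ... | A α_m | β₁ | ... | β_n
is
  A  → β₁ A' | ... | β_n A'
  A' → α₁ A' | ... | α_m A' | ε

T → - becomes T → - T'
T → b - becomes T → b - T'
T → T T becomes T' → T T'
Add T' → ε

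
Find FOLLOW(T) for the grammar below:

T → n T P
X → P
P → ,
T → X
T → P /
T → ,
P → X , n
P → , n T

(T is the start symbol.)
{ $, ',', '/' }

To compute FOLLOW(T), find every occurrence of T on a right-hand side N → α T β: add FIRST(β) \ {ε}, and if β is empty or nullable also add FOLLOW(N). Iterate to a fixed point.

T is the start symbol, so $ ∈ FOLLOW(T).
In T → n T P: T is followed by P, add FIRST(P) \ {ε} = { ',' }
In P → , n T: T is at the end, add FOLLOW(P)

The FOLLOW sets referred to above (computed the same way, to a fixed point):
  FOLLOW(P) = { $, ',', '/' }

Taking the union: FOLLOW(T) = { $, ',', '/' }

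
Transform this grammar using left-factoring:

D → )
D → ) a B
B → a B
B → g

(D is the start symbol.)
D → ) D'
D' → ε
D' → a B
B → a B
B → g

Left-factoring transforms A → αβ₁ | αβ₂ into A → αA' and A' → β₁ | β₂
(α is the longest common prefix among the alternatives). Repeat until
no nonterminal has two alternatives with a common prefix.

Round 1: D has alternatives sharing prefix ')'. Introduce D': D → ) D'
  Add: D' → ε
  Add: D' → a B

No remaining common prefixes — done.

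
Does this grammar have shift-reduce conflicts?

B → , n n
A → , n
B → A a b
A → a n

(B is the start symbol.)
A shift-reduce conflict occurs when an LR(0) state has both:
  - a complete (reduce) item [A → α .] (dot at the end), and
  - a shift item [B → β . c γ] (dot before a terminal).

Augment with B' → B and build the canonical LR(0) collection (I0 = CLOSURE({[B' → . B]}), then GOTO on every symbol after a dot until no new states appear). It has 10 states:
  I0: { [A → . , n], [A → . a n], [B → . , n n], [B → . A a b], [B' → . B] }  — shift
  I1: { [A → , . n], [B → , . n n] }  — shift
  I2: { [B → A . a b] }  — shift
  I3: { [B' → B .] }  — accept
  I4: { [A → a . n] }  — shift
  I5: { [A → a n .] }  — reduce
  I6: { [B → A a . b] }  — shift
  I7: { [B → A a b .] }  — reduce
  I8: { [A → , n .], [B → , n . n] }  — shift, reduce
  I9: { [B → , n n .] }  — reduce

I8 contains reduce item [A → , n .] and shift item [B → , n . n] — shift-reduce conflict.

Answer: Yes — I8: [A → , n .] vs [B → , n . n]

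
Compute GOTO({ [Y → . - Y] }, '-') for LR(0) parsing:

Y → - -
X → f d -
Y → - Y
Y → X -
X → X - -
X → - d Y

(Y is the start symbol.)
GOTO(I, '-') = CLOSURE({ [A → αX.β] : [A → α.Xβ] ∈ I, X = '-' })

Items with dot before '-', with the dot advanced:
  [Y → . - Y] → [Y → - . Y]
Closure of the advanced items:
  [Y → - . Y] has the dot before Y: add [Y → . - -], [Y → . - Y], [Y → . X -]
  [Y → . X -] has the dot before X: add [X → . f d -], [X → . X - -], [X → . - d Y]

GOTO = { [X → . - d Y], [X → . X - -], [X → . f d -], [Y → - . Y], [Y → . - -], [Y → . - Y], [Y → . X -] }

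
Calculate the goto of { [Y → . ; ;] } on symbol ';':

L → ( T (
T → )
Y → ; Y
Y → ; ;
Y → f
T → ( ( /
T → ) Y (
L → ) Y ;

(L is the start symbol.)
{ [Y → ; . ;] }

GOTO(I, ';') = CLOSURE({ [A → αX.β] : [A → α.Xβ] ∈ I, X = ';' })

Items with dot before ';', with the dot advanced:
  [Y → . ; ;] → [Y → ; . ;]
Closure adds nothing (no advanced item has the dot before a non-terminal).

GOTO = { [Y → ; . ;] }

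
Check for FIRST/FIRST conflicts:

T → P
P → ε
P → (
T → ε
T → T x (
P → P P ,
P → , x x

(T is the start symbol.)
FIRST sets of the non-terminals at (or reachable through a nullable prefix from) the front of some alternative:
  FIRST(P) = { '(', ',', ε }
  FIRST(T) = { '(', ',', 'x', ε }

Productions for T:
  T → P: FIRST = { '(', ',', ε }
  T → ε: FIRST = { ε }
  T → T x (: FIRST = { '(', ',', 'x' }
Productions for P:
  P → ε: FIRST = { ε }
  P → (: FIRST = { '(' }
  P → P P ,: FIRST = { '(', ',' }
  P → , x x: FIRST = { ',' }

Conflict for T: T → P and T → ε
  Overlap: { ε }
Conflict for T: T → P and T → T x (
  Overlap: { '(', ',' }
Conflict for P: P → ( and P → P P ,
  Overlap: { '(' }
Conflict for P: P → P P , and P → , x x
  Overlap: { ',' }

Answer: Yes. T → P / T → ε on { ε }; T → P / T → T x '(' on { '(', ',' }; P → '(' / P → P P ',' on { '(' }; P → P P ',' / P → ',' x x on { ',' }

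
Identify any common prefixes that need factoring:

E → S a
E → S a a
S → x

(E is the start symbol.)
Left-factoring is needed when two productions for the same non-terminal
share a common prefix on the right-hand side.

Productions for E:
  E → S a
  E → S a a

Found common prefix 'S a' in productions for E

Answer: Yes, E has productions with common prefix 'S a'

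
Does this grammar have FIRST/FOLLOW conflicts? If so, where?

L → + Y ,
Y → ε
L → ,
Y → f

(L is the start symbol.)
No FIRST/FOLLOW conflicts.

Nullable non-terminals: Y.

Y: nullable alternative(s) Y → ε; FOLLOW(Y) = { ',' }
  Y → ε: FIRST \ {ε} = { } — this is the only nullable alternative, skip
  Y → f: FIRST \ {ε} = { 'f' } — disjoint from FOLLOW(Y)

L has no nullable alternative, so no FIRST/FOLLOW check is needed there.

No FIRST/FOLLOW conflicts found.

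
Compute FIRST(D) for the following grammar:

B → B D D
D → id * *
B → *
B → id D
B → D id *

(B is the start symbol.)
{ 'id' }

To compute FIRST(D), examine every production with D on the left-hand side, reading each right-hand side left to right until a non-nullable symbol is reached.

From D → id * *:
  - id is a terminal: add 'id' and stop

Collecting: FIRST(D) = { 'id' }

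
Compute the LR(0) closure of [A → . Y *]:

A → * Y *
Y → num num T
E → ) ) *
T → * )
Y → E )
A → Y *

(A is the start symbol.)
{ [A → . Y *], [E → . ) ) *], [Y → . E )], [Y → . num num T] }

To compute CLOSURE, for each item [A → α.Bβ] where B is a non-terminal, add [B → .γ] for all productions B → γ; repeat for the newly added items until nothing changes.

Start with: [A → . Y *]
  [A → . Y *] has the dot before Y: add [Y → . num num T], [Y → . E )]
  [Y → . E )] has the dot before E: add [E → . ) ) *]
No further items can be added.

CLOSURE = { [A → . Y *], [E → . ) ) *], [Y → . E )], [Y → . num num T] }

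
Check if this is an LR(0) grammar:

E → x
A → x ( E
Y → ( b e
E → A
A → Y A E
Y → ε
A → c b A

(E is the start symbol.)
No. Shift-reduce conflict between [Y → .] and [A → . c b A]

A grammar is LR(0) if no state in the canonical LR(0) collection has:
  - both a shift item (dot before a terminal) and a complete item (shift-reduce conflict), or
  - two or more complete items (reduce-reduce conflict; the accept item [E' → E .] counts as a complete item here).

Augment with E' → E and build the canonical LR(0) collection (I0 = CLOSURE({[E' → . E]}), then GOTO on every symbol after a dot until no new states appear). It has 16 states:
  I0: { [A → . Y A E], [A → . c b A], [A → . x ( E], [E → . A], [E → . x], [E' → . E], [Y → . ( b e], [Y → .] }  — shift, reduce
  I1: { [Y → ( . b e] }  — shift
  I2: { [E → A .] }  — reduce
  I3: { [E' → E .] }  — accept
  I4: { [A → . Y A E], [A → . c b A], [A → . x ( E], [A → Y . A E], [Y → . ( b e], [Y → .] }  — shift, reduce
  I5: { [A → c . b A] }  — shift
  I6: { [A → x . ( E], [E → x .] }  — shift, reduce
  I7: { [A → . Y A E], [A → . c b A], [A → . x ( E], [A → x ( . E], [E → . A], [E → . x], [Y → . ( b e], [Y → .] }  — shift, reduce
  I8: { [A → x ( E .] }  — reduce
  I9: { [A → . Y A E], [A → . c b A], [A → . x ( E], [A → c b . A], [Y → . ( b e], [Y → .] }  — shift, reduce
  I10: { [A → c b A .] }  — reduce
  I11: { [A → x . ( E] }  — shift
  I12: { [A → . Y A E], [A → . c b A], [A → . x ( E], [A → Y A . E], [E → . A], [E → . x], [Y → . ( b e], [Y → .] }  — shift, reduce
  I13: { [A → Y A E .] }  — reduce
  I14: { [Y → ( b . e] }  — shift
  I15: { [Y → ( b e .] }  — reduce

Conflict in state I0:
  Shift-reduce conflict between [Y → .] and [A → . c b A]
So the grammar is NOT LR(0).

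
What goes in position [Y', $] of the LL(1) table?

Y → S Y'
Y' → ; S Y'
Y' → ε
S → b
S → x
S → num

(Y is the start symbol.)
Y' → ε

To find M[Y', $], we find productions for Y' where $ is in the predict set (PREDICT(N → α) = (FIRST(α) \ {ε}) ∪ (FOLLOW(N) if α ⇒* ε)).

Relevant sets:
  FOLLOW(Y') = { $ }

Y' → ; S Y': PREDICT = { ';' }
Y' → ε: PREDICT = { $ }
  $ is in predict set, so this production goes in M[Y', $]

M[Y', $] = Y' → ε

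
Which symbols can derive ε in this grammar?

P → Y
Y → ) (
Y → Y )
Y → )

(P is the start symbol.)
A non-terminal is nullable if it can derive ε (the empty string): either it has an ε-production, or it has a production whose right-hand side consists entirely of nullable non-terminals.

There are no ε-productions, so no non-terminal can derive ε.
No non-terminals are nullable.

Answer: None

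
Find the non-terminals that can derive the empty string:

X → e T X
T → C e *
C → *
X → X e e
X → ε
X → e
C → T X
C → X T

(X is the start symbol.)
A non-terminal is nullable if it can derive ε (the empty string): either it has an ε-production, or it has a production whose right-hand side consists entirely of nullable non-terminals.

ε-productions: X → ε
So X is immediately nullable.
No further non-terminal can be added: every production for the remaining non-terminals contains a terminal or a non-nullable non-terminal.
Nullable = { 'X' }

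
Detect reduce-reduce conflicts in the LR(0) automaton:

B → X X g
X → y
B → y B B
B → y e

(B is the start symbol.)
Augment with B' → B and build the canonical LR(0) collection (I0 = CLOSURE({[B' → . B]}), then GOTO on every symbol after a dot until no new states appear). It has 10 states:
  I0: { [B → . X X g], [B → . y B B], [B → . y e], [B' → . B], [X → . y] }  — shift
  I1: { [B' → B .] }  — accept
  I2: { [B → X . X g], [X → . y] }  — shift
  I3: { [B → . X X g], [B → . y B B], [B → . y e], [B → y . B B], [B → y . e], [X → . y], [X → y .] }  — shift, reduce
  I4: { [B → . X X g], [B → . y B B], [B → . y e], [B → y B . B], [X → . y] }  — shift
  I5: { [B → y e .] }  — reduce
  I6: { [B → y B B .] }  — reduce
  I7: { [B → X X . g] }  — shift
  I8: { [X → y .] }  — reduce
  I9: { [B → X X g .] }  — reduce

No state contains more than one complete item.

Answer: No reduce-reduce conflicts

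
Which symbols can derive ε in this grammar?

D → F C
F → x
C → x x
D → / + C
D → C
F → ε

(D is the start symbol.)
A non-terminal is nullable if it can derive ε (the empty string): either it has an ε-production, or it has a production whose right-hand side consists entirely of nullable non-terminals.

ε-productions: F → ε
So F is immediately nullable.
No further non-terminal can be added: every production for the remaining non-terminals contains a terminal or a non-nullable non-terminal.
Nullable = { 'F' }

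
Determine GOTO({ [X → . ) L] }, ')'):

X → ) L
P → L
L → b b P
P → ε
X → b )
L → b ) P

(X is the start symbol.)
GOTO(I, ')') = CLOSURE({ [A → αX.β] : [A → α.Xβ] ∈ I, X = ')' })

Items with dot before ')', with the dot advanced:
  [X → . ) L] → [X → ) . L]
Closure of the advanced items:
  [X → ) . L] has the dot before L: add [L → . b b P], [L → . b ) P]

GOTO = { [L → . b ) P], [L → . b b P], [X → ) . L] }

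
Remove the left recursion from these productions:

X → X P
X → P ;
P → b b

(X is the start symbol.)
X is directly left-recursive. The standard transformation for
  A → A α₁ | ... | A α_m | β₁ | ... | β_n
is
  A  → β₁ A' | ... | β_n A'
  A' → α₁ A' | ... | α_m A' | ε

X → P ; becomes X → P ; X'
X → X P becomes X' → P X'
Add X' → ε

Productions for other non-terminals are unchanged:
  P → b b

Resulting grammar:
X → P ; X'
X' → P X'
X' → ε
P → b b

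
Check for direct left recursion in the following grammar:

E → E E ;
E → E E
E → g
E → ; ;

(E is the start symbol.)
Direct left recursion occurs when N → N α for some non-terminal N (the right-hand side begins with the left-hand side itself).

E → E E ;: LEFT RECURSIVE (starts with E)
E → E E: LEFT RECURSIVE (starts with E)
E → g: starts with g
E → ; ;: starts with ';'

The grammar has direct left recursion on: E.

Answer: Yes, E is left-recursive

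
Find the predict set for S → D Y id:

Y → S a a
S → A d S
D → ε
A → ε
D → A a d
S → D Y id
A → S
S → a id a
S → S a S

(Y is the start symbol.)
{ 'a', 'd' }

PREDICT(S → D Y id) = (FIRST(RHS) \ {ε}) ∪ (FOLLOW(S) if ε ∈ FIRST(RHS), i.e. RHS ⇒* ε)
FIRST(D) = { 'a', 'd', ε }
FIRST(Y) = { 'a', 'd' }
FIRST(D Y id) = { 'a', 'd' }
ε ∉ FIRST(D Y id), so FOLLOW(S) is not added.
PREDICT(S → D Y id) = { 'a', 'd' }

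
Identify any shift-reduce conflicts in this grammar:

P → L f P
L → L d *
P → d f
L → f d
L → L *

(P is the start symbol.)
A shift-reduce conflict occurs when an LR(0) state has both:
  - a complete (reduce) item [A → α .] (dot at the end), and
  - a shift item [B → β . c γ] (dot before a terminal).

Augment with P' → P and build the canonical LR(0) collection (I0 = CLOSURE({[P' → . P]}), then GOTO on every symbol after a dot until no new states appear). It has 12 states:
  I0: { [L → . L *], [L → . L d *], [L → . f d], [P → . L f P], [P → . d f], [P' → . P] }  — shift
  I1: { [L → L . *], [L → L . d *], [P → L . f P] }  — shift
  I2: { [P' → P .] }  — accept
  I3: { [P → d . f] }  — shift
  I4: { [L → f . d] }  — shift
  I5: { [L → f d .] }  — reduce
  I6: { [P → d f .] }  — reduce
  I7: { [L → L * .] }  — reduce
  I8: { [L → L d . *] }  — shift
  I9: { [L → . L *], [L → . L d *], [L → . f d], [P → . L f P], [P → . d f], [P → L f . P] }  — shift
  I10: { [P → L f P .] }  — reduce
  I11: { [L → L d * .] }  — reduce

No state contains both a complete item and a shift item.

Answer: No shift-reduce conflicts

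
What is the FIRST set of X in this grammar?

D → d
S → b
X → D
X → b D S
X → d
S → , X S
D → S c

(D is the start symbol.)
{ ',', 'b', 'd' }

To compute FIRST(X), examine every production with X on the left-hand side, reading each right-hand side left to right until a non-nullable symbol is reached.

FIRST sets of the other non-terminals involved (by the same procedure, iterated to a fixed point):
  FIRST(D) = { ',', 'b', 'd' }

From X → D:
  - D is a non-terminal: add FIRST(D) \ {ε} = { ',', 'b', 'd' }
    D is not nullable, so stop
From X → b D S:
  - b is a terminal: add 'b' and stop
From X → d:
  - d is a terminal: add 'd' and stop

Collecting: FIRST(X) = { ',', 'b', 'd' }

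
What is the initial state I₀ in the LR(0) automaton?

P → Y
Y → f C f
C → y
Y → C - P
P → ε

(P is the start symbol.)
{ [C → . y], [P → . Y], [P → .], [P' → . P], [Y → . C - P], [Y → . f C f] }

First, augment the grammar with P' → P
I₀ = CLOSURE({ [P' → . P] }):
  [P' → . P] has the dot before P: add [P → . Y], [P → .]
  [P → . Y] has the dot before Y: add [Y → . f C f], [Y → . C - P]
  [Y → . C - P] has the dot before C: add [C → . y]
No further items can be added.

I₀ = { [C → . y], [P → . Y], [P → .], [P' → . P], [Y → . C - P], [Y → . f C f] }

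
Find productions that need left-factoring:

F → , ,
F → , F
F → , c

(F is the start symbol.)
Yes, F has productions with common prefix ','

Left-factoring is needed when two productions for the same non-terminal
share a common prefix on the right-hand side.

Productions for F:
  F → , ,
  F → , F
  F → , c

Found common prefix ',' in productions for F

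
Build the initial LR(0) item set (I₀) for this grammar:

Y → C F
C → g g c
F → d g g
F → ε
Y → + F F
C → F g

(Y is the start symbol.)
{ [C → . F g], [C → . g g c], [F → . d g g], [F → .], [Y → . + F F], [Y → . C F], [Y' → . Y] }

First, augment the grammar with Y' → Y
I₀ = CLOSURE({ [Y' → . Y] }):
  [Y' → . Y] has the dot before Y: add [Y → . C F], [Y → . + F F]
  [Y → . C F] has the dot before C: add [C → . g g c], [C → . F g]
  [C → . F g] has the dot before F: add [F → . d g g], [F → .]
No further items can be added.

I₀ = { [C → . F g], [C → . g g c], [F → . d g g], [F → .], [Y → . + F F], [Y → . C F], [Y' → . Y] }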